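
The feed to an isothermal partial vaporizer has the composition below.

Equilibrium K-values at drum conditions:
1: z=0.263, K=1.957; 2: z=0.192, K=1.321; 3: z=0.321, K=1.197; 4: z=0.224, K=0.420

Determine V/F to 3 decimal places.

Material balance + equilibrium reduce to Σ zᵢ(Kᵢ−1)/(1+V/F(Kᵢ−1)) = 0.
Feasibility: ΣzᵢKᵢ = 1.247, Σzᵢ/Kᵢ = 1.081 — both > 1, two phases present.
Newton–Raphson from V/F = 0.5:
  V/F = 0.500: g = 0.0979, g' = -0.285 → V/F = 0.844
  V/F = 0.844: g = -0.0125, g' = -0.384 → V/F = 0.811
Converged at V/F = 0.811.

V/F = 0.811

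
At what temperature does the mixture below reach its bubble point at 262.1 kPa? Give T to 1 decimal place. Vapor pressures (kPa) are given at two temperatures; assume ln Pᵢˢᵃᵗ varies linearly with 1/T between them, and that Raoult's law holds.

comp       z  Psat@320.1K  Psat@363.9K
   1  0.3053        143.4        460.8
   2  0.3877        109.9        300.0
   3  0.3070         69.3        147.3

Bubble-point temperature: ΣzᵢPᵢˢᵃᵗ(T) = P. Interpolate ln Pᵢˢᵃᵗ = aᵢ + bᵢ/T.
  T = 320.1 K: ΣzᵢPᵢˢᵃᵗ = 107.66 kPa
  T = 363.9 K: ΣzᵢPᵢˢᵃᵗ = 302.21 kPa
  T = 342.0 K: ΣzᵢPᵢˢᵃᵗ = 185.94 kPa
  T = 352.9 K: ΣzᵢPᵢˢᵃᵗ = 238.44 kPa
  T = 358.4 K: ΣzᵢPᵢˢᵃᵗ = 268.89 kPa
  T = 355.6 K: ΣzᵢPᵢˢᵃᵗ = 253.04 kPa
Interpolating between 355.6 K and 358.4 K gives T ≈ 357.2 K.

T = 357.2 K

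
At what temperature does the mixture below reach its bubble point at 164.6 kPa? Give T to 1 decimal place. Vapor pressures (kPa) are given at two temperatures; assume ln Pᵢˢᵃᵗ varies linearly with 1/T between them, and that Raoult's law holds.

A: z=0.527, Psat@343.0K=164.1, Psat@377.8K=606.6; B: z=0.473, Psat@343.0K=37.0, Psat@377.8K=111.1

Bubble-point temperature: ΣzᵢPᵢˢᵃᵗ(T) = P. Interpolate ln Pᵢˢᵃᵗ = aᵢ + bᵢ/T.
  T = 343.0 K: ΣzᵢPᵢˢᵃᵗ = 103.98 kPa
  T = 377.8 K: ΣzᵢPᵢˢᵃᵗ = 372.23 kPa
  T = 360.4 K: ΣzᵢPᵢˢᵃᵗ = 202.74 kPa
  T = 351.7 K: ΣzᵢPᵢˢᵃᵗ = 146.37 kPa
  T = 356.0 K: ΣzᵢPᵢˢᵃᵗ = 172.28 kPa
  T = 353.9 K: ΣzᵢPᵢˢᵃᵗ = 159.17 kPa
Interpolating between 353.9 K and 356.0 K gives T ≈ 354.8 K.

T = 354.8 K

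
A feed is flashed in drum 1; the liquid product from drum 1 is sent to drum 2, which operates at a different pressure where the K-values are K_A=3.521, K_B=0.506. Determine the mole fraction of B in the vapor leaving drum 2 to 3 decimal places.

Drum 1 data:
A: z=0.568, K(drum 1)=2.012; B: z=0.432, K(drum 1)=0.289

y_B (drum 2) = 0.423

Drum 1:
Material balance + equilibrium reduce to Σ zᵢ(Kᵢ−1)/(1+ψ₁(Kᵢ−1)) = 0.
Check two-phase: ΣzᵢKᵢ = 1.268 > 1 and Σzᵢ/Kᵢ = 1.777 > 1, so g(0) = 0.268 > 0 and g(1) = -0.777 < 0.
Binary case is linear: z₁(K₁−1)(1+ψ₁(K₂−1)) + z₂(K₂−1)(1+ψ₁(K₁−1)) = 0
⇒ ψ₁ = [z₁(K₁−1)+z₂(K₂−1)] / [−(K₁−1)(K₂−1)] = 0.2677/0.7195 = 0.372
Drum-1 compositions:
  A: x = 0.413, y = 0.830
  B: x = 0.587, y = 0.170
Drum-2 feed = drum-1 liquid: z₂ = (0.4127, 0.5873).
Drum 2:
Let ψ₂ = V/F and solve Σ zᵢ(Kᵢ−1)/(1+ψ₂(Kᵢ−1)) = 0.
g(0) = ΣzᵢKᵢ − 1 = 0.750 and g(1) = 1 − Σzᵢ/Kᵢ = -0.278, so a root lies in (0, 1).
Iterate (Newton) starting at ψ₂ = 0.54:
  ψ₂ = 0.540: g = 0.0448, g' = -0.737 → ψ₂ = 0.601
  ψ₂ = 0.601: g = 0.0011, g' = -0.705 → ψ₂ = 0.602
Converged at ψ₂ = 0.602.
  A: x = 0.164, y = 0.577
  B: x = 0.836, y = 0.423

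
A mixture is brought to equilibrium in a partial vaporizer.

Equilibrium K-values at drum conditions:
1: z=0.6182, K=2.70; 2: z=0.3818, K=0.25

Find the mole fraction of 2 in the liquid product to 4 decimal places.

Let ψ = V/F and solve Σ zᵢ(Kᵢ−1)/(1+ψ(Kᵢ−1)) = 0.
Feasibility: ΣzᵢKᵢ = 1.7646, Σzᵢ/Kᵢ = 1.7562 — both > 1, two phases present.
Binary case is linear: z₁(K₁−1)(1+ψ(K₂−1)) + z₂(K₂−1)(1+ψ(K₁−1)) = 0
⇒ ψ = [z₁(K₁−1)+z₂(K₂−1)] / [−(K₁−1)(K₂−1)] = 0.76459/1.27500 = 0.5997
Compositions from xᵢ = zᵢ/(1+ψ(Kᵢ−1)), yᵢ = Kᵢxᵢ:
  1: x = 0.3061, y = 0.8265
  2: x = 0.6939, y = 0.1735

x_2 = 0.6939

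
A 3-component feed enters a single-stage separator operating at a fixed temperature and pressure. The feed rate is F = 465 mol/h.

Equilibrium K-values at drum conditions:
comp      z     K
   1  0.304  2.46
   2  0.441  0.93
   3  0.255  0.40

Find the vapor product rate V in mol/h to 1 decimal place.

V = 239.4 mol/h

Rachford–Rice: g(V/F) = Σ zᵢ(Kᵢ−1)/(1+V/F(Kᵢ−1)) = 0.
Feasibility: ΣzᵢKᵢ = 1.260, Σzᵢ/Kᵢ = 1.235 — both > 1, two phases present.
Newton iteration, V/F⁰ = 0.5:
  V/F = 0.500: g = 0.0060, g' = -0.406 → V/F = 0.515
Converged at V/F = 0.515.
Then V = V/F·F = 0.5148·465 = 239.4 mol/h and L = F − V = 225.6 mol/h.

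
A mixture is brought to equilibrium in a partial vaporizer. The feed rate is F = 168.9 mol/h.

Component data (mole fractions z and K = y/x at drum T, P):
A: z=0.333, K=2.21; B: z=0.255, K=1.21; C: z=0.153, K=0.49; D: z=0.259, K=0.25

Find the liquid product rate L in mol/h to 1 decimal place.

Let β = V/F and solve Σ zᵢ(Kᵢ−1)/(1+β(Kᵢ−1)) = 0.
g(0) = ΣzᵢKᵢ − 1 = 0.184 and g(1) = 1 − Σzᵢ/Kᵢ = -0.710, so a root lies in (0, 1).
Newton–Raphson from β = 0.47:
  β = 0.470: g = -0.0970, g' = -0.624 → β = 0.314
  β = 0.314: g = -0.0050, g' = -0.572 → β = 0.306
Converged at β = 0.306.
Then V = β·F = 0.3057·168.9 = 51.6 mol/h and L = F − V = 117.3 mol/h.

L = 117.3 mol/h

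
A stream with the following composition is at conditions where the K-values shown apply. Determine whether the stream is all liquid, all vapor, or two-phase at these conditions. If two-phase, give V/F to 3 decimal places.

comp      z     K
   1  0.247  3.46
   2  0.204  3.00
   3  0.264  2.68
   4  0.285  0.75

all vapor

ΣzᵢKᵢ = 2.388; Σzᵢ/Kᵢ = 0.618.
Since Σzᵢ/Kᵢ < 1 the mixture is above its dew point — single vapor phase.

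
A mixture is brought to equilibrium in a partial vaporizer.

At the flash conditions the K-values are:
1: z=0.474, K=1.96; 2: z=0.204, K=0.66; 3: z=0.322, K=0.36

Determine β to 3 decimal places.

β = 0.343

Let β = V/F and solve Σ zᵢ(Kᵢ−1)/(1+β(Kᵢ−1)) = 0.
Feasibility: ΣzᵢKᵢ = 1.180, Σzᵢ/Kᵢ = 1.445 — both > 1, two phases present.
Newton iteration, β⁰ = 0.5:
  β = 0.500: g = -0.0792, g' = -0.519 → β = 0.347
  β = 0.347: g = -0.0024, g' = -0.494 → β = 0.343
Converged at β = 0.343.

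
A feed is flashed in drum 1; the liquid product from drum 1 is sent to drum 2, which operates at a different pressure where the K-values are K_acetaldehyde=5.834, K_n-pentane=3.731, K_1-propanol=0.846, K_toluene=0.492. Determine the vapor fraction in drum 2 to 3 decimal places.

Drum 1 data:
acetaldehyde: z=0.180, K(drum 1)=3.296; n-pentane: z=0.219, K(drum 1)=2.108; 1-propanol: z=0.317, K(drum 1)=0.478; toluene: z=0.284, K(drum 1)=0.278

Drum 1:
Newton–Raphson from ψ₁ = 0.5:
  ψ₁ = 0.500: g = -0.1963, g' = -0.838 → ψ₁ = 0.266
  ψ₁ = 0.266: g = -0.0017, g' = -0.870 → ψ₁ = 0.264
Converged at ψ₁ = 0.264.
Drum-1 compositions:
  acetaldehyde: x = 0.112, y = 0.370
  n-pentane: x = 0.169, y = 0.357
  1-propanol: x = 0.368, y = 0.176
  toluene: x = 0.351, y = 0.098
Drum-2 feed = drum-1 liquid: z₂ = (0.1121, 0.1695, 0.3676, 0.3508).
Drum 2:
Newton–Raphson from ψ₂ = 0.34:
  ψ₂ = 0.340: g = 0.1698, g' = -0.857 → ψ₂ = 0.538
  ψ₂ = 0.538: g = 0.0308, g' = -0.591 → ψ₂ = 0.590
  ψ₂ = 0.590: g = 0.0009, g' = -0.557 → ψ₂ = 0.592
Converged at ψ₂ = 0.592.
  acetaldehyde: x = 0.029, y = 0.169
  n-pentane: x = 0.065, y = 0.242
  1-propanol: x = 0.404, y = 0.342
  toluene: x = 0.502, y = 0.247

V/F (drum 2) = 0.592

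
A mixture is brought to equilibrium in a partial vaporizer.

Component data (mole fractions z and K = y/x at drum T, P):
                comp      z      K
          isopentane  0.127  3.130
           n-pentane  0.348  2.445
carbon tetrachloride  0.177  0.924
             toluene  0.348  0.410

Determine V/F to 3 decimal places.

V/F = 0.691

Newton iteration, V/F⁰ = 0.53:
  V/F = 0.530: g = 0.0991, g' = -0.618 → V/F = 0.690
  V/F = 0.690: g = 0.0006, g' = -0.623 → V/F = 0.691
Converged at V/F = 0.691.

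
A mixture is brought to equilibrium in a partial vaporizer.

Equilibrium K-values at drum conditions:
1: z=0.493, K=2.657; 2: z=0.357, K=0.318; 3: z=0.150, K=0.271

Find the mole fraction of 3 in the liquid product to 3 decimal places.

Rachford–Rice: g(V/F) = Σ zᵢ(Kᵢ−1)/(1+V/F(Kᵢ−1)) = 0.
Feasibility: ΣzᵢKᵢ = 1.464, Σzᵢ/Kᵢ = 1.862 — both > 1, two phases present.
Iterate (Newton) starting at V/F = 0.5:
  V/F = 0.500: g = -0.0948, g' = -0.985 → V/F = 0.404
  V/F = 0.404: g = -0.0015, g' = -0.962 → V/F = 0.402
Converged at V/F = 0.402.
Compositions from xᵢ = zᵢ/(1+V/F(Kᵢ−1)), yᵢ = Kᵢxᵢ:
  1: x = 0.296, y = 0.786
  2: x = 0.492, y = 0.156
  3: x = 0.212, y = 0.058

x_3 = 0.212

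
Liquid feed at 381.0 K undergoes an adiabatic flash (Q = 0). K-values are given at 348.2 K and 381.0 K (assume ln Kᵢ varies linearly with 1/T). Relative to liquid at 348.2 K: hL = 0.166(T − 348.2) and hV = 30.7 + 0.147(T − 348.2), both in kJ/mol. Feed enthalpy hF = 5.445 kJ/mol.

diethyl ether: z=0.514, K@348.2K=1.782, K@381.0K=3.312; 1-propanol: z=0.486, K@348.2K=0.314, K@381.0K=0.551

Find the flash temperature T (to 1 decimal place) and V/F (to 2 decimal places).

Adiabatic flash: solve Rachford–Rice at each trial T, then check hF = ψ·hV(T) + (1−ψ)·hL(T).
  T = 348.2 K: K = (1.782, 0.314), RR gives ψ = 0.128, H_out = 3.923 kJ/mol
  T = 381.0 K: K = (3.312, 0.551), RR gives ψ = 0.935, H_out = 33.553 kJ/mol
  T = 364.6 K: K = (2.464, 0.421), RR gives ψ = 0.556, H_out = 19.619 kJ/mol
  T = 356.4 K: K = (2.103, 0.365), RR gives ψ = 0.369, H_out = 12.624 kJ/mol
  T = 352.3 K: K = (1.938, 0.339), RR gives ψ = 0.259, H_out = 8.615 kJ/mol
  T = 350.2 K: K = (1.857, 0.326), RR gives ψ = 0.195, H_out = 6.321 kJ/mol
  T = 349.2 K: K = (1.819, 0.320), RR gives ψ = 0.162, H_out = 5.151 kJ/mol
  T = 349.7 K: K = (1.838, 0.323), RR gives ψ = 0.179, H_out = 5.743 kJ/mol
Linear interpolation between T = 349.2 (H_out = 5.151) and T = 349.7 (H_out = 5.743) on hF = 5.445 gives T ≈ 349.4 K, at which ψ = 0.17.

T = 349.4 K, V/F = 0.17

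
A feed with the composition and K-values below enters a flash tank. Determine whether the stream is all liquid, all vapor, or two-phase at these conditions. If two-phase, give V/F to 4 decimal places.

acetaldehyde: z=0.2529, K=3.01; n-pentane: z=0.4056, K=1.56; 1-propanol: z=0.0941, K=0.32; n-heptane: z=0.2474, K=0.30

two-phase, V/F = 0.5918

ΣzᵢKᵢ = 1.4983; Σzᵢ/Kᵢ = 1.4627.
Both exceed 1, so a two-phase solution exists.
Rachford–Rice: g(ψ) = Σ zᵢ(Kᵢ−1)/(1+ψ(Kᵢ−1)) = 0.
Newton–Raphson from ψ = 0.41:
  ψ = 0.4100: g = 0.13178, g' = -0.7133 → ψ = 0.5947
  ψ = 0.5947: g = -0.00222, g' = -0.7621 → ψ = 0.5918
Converged at ψ = 0.5918.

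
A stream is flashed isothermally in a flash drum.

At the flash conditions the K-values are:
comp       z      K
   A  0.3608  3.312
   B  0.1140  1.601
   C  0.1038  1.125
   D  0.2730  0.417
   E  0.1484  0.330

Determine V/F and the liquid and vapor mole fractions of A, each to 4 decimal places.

V/F = 0.6011, x_A = 0.1510, y_A = 0.5001

Material balance + equilibrium reduce to Σ zᵢ(Kᵢ−1)/(1+V/F(Kᵢ−1)) = 0.
Feasibility: ΣzᵢKᵢ = 1.6571, Σzᵢ/Kᵢ = 1.3768 — both > 1, two phases present.
Newton–Raphson from V/F = 0.58:
  V/F = 0.5800: g = 0.01614, g' = -0.7660 → V/F = 0.6011
Converged at V/F = 0.6011.
Compositions from xᵢ = zᵢ/(1+V/F(Kᵢ−1)), yᵢ = Kᵢxᵢ:
  A: x = 0.1510, y = 0.5001
  B: x = 0.0837, y = 0.1341
  C: x = 0.0965, y = 0.1086
  D: x = 0.4203, y = 0.1753
  E: x = 0.2485, y = 0.0820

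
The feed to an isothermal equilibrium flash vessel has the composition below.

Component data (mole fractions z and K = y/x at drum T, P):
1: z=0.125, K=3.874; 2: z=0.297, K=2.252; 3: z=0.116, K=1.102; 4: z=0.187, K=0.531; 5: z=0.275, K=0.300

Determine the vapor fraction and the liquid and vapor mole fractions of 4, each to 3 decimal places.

Let ψ = V/F and solve Σ zᵢ(Kᵢ−1)/(1+ψ(Kᵢ−1)) = 0.
g(0) = ΣzᵢKᵢ − 1 = 0.463 and g(1) = 1 − Σzᵢ/Kᵢ = -0.538, so a root lies in (0, 1).
Iterate (Newton) starting at ψ = 0.49:
  ψ = 0.490: g = -0.0160, g' = -0.739 → ψ = 0.468
Converged at ψ = 0.468.
Compositions from xᵢ = zᵢ/(1+ψ(Kᵢ−1)), yᵢ = Kᵢxᵢ:
  1: x = 0.053, y = 0.206
  2: x = 0.187, y = 0.422
  3: x = 0.111, y = 0.122
  4: x = 0.240, y = 0.127
  5: x = 0.409, y = 0.123

ψ = 0.468, x_4 = 0.240, y_4 = 0.127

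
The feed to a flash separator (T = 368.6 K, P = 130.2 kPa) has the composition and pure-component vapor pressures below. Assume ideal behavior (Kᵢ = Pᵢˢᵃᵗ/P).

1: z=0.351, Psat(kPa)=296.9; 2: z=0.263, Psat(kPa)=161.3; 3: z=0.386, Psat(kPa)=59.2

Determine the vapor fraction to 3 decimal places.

ψ = 0.592

Raoult's law: Kᵢ = Pᵢˢᵃᵗ/P = Pᵢˢᵃᵗ/130.2.
  K_1 = 296.9/130.2 = 2.28034, K_2 = 161.3/130.2 = 1.23886, K_3 = 59.2/130.2 = 0.45469
Let ψ = V/F and solve Σ zᵢ(Kᵢ−1)/(1+ψ(Kᵢ−1)) = 0.
Check two-phase: ΣzᵢKᵢ = 1.302 > 1 and Σzᵢ/Kᵢ = 1.215 > 1, so g(0) = 0.302 > 0 and g(1) = -0.215 < 0.
Newton–Raphson from ψ = 0.5:
  ψ = 0.500: g = 0.0407, g' = -0.443 → ψ = 0.592
Converged at ψ = 0.592.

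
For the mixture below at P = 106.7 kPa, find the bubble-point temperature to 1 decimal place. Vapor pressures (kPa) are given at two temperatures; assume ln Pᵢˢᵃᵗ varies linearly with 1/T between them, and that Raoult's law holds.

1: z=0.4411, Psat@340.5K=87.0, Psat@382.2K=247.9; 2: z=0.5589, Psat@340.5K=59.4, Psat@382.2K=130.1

Bubble-point temperature: ΣzᵢPᵢˢᵃᵗ(T) = P. Interpolate ln Pᵢˢᵃᵗ = aᵢ + bᵢ/T.
  T = 340.5 K: ΣzᵢPᵢˢᵃᵗ = 71.57 kPa
  T = 382.2 K: ΣzᵢPᵢˢᵃᵗ = 182.06 kPa
  T = 361.4 K: ΣzᵢPᵢˢᵃᵗ = 117.15 kPa
  T = 350.9 K: ΣzᵢPᵢˢᵃᵗ = 92.08 kPa
  T = 356.1 K: ΣzᵢPᵢˢᵃᵗ = 103.91 kPa
  T = 358.8 K: ΣzᵢPᵢˢᵃᵗ = 110.50 kPa
  T = 357.5 K: ΣzᵢPᵢˢᵃᵗ = 107.29 kPa
Interpolating between 356.1 K and 357.5 K gives T ≈ 357.3 K.

T = 357.3 K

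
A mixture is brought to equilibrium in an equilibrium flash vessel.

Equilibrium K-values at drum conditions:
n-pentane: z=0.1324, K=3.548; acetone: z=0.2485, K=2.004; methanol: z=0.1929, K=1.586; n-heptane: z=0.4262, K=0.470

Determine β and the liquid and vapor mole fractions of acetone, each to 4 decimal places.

Material balance + equilibrium reduce to Σ zᵢ(Kᵢ−1)/(1+β(Kᵢ−1)) = 0.
g(0) = ΣzᵢKᵢ − 1 = 0.4740 and g(1) = 1 − Σzᵢ/Kᵢ = -0.1898, so a root lies in (0, 1).
Iterate (Newton) starting at β = 0.5:
  β = 0.5000: g = 0.09456, g' = -0.5385 → β = 0.6756
  β = 0.6756: g = 0.00172, g' = -0.5295 → β = 0.6788
Converged at β = 0.6788.
Compositions from xᵢ = zᵢ/(1+β(Kᵢ−1)), yᵢ = Kᵢxᵢ:
  n-pentane: x = 0.0485, y = 0.1721
  acetone: x = 0.1478, y = 0.2962
  methanol: x = 0.1380, y = 0.2189
  n-heptane: x = 0.6657, y = 0.3129

β = 0.6788, x_acetone = 0.1478, y_acetone = 0.2962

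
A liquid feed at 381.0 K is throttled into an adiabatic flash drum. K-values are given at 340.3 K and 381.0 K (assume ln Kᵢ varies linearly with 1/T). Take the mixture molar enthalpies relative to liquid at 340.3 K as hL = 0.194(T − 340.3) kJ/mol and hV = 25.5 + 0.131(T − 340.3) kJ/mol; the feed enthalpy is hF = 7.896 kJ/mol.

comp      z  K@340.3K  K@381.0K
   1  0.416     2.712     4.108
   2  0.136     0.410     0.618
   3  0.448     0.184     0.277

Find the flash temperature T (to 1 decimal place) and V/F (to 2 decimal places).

Adiabatic flash: solve Rachford–Rice at each trial T, then check hF = ψ·hV(T) + (1−ψ)·hL(T).
  T = 340.3 K: K = (2.712, 0.410, 0.184), RR gives ψ = 0.202, H_out = 5.159 kJ/mol
  T = 381.0 K: K = (4.108, 0.618, 0.277), RR gives ψ = 0.447, H_out = 18.147 kJ/mol
  T = 360.6 K: K = (3.375, 0.509, 0.228), RR gives ψ = 0.338, H_out = 12.131 kJ/mol
  T = 350.5 K: K = (3.037, 0.458, 0.206), RR gives ψ = 0.276, H_out = 8.840 kJ/mol
  T = 345.4 K: K = (2.872, 0.434, 0.195), RR gives ψ = 0.241, H_out = 7.055 kJ/mol
  T = 347.9 K: K = (2.952, 0.446, 0.200), RR gives ψ = 0.259, H_out = 7.943 kJ/mol
  T = 346.6 K: K = (2.911, 0.440, 0.197), RR gives ψ = 0.249, H_out = 7.484 kJ/mol
Linear interpolation between T = 346.6 (H_out = 7.484) and T = 347.9 (H_out = 7.943) on hF = 7.896 gives T ≈ 347.8 K, at which ψ = 0.26.

T = 347.8 K, V/F = 0.26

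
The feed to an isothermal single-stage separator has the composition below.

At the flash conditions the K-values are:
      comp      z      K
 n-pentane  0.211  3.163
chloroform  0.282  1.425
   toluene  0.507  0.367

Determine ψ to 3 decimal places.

ψ = 0.282

Newton iteration, ψ⁰ = 0.52:
  ψ = 0.520: g = -0.1654, g' = -0.704 → ψ = 0.285
  ψ = 0.285: g = -0.0024, g' = -0.721 → ψ = 0.282
Converged at ψ = 0.282.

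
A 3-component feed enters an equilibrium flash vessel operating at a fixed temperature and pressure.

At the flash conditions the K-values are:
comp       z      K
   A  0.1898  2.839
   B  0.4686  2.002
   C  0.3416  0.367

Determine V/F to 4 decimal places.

V/F = 0.7541

Rachford–Rice: g(V/F) = Σ zᵢ(Kᵢ−1)/(1+V/F(Kᵢ−1)) = 0.
Feasibility: ΣzᵢKᵢ = 1.6023, Σzᵢ/Kᵢ = 1.2317 — both > 1, two phases present.
Iterate (Newton) starting at V/F = 0.39:
  V/F = 0.3900: g = 0.25376, g' = -0.7022 → V/F = 0.7514
  V/F = 0.7514: g = 0.00207, g' = -0.7640 → V/F = 0.7541
Converged at V/F = 0.7541.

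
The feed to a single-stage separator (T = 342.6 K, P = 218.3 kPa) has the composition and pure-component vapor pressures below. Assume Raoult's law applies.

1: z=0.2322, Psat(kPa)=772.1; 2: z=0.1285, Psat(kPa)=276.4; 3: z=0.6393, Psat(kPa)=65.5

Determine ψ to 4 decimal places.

Raoult's law: Kᵢ = Pᵢˢᵃᵗ/P = Pᵢˢᵃᵗ/218.3.
  K_1 = 772.1/218.3 = 3.536876, K_2 = 276.4/218.3 = 1.266148, K_3 = 65.5/218.3 = 0.300046
Material balance + equilibrium reduce to Σ zᵢ(Kᵢ−1)/(1+ψ(Kᵢ−1)) = 0.
Feasibility: ΣzᵢKᵢ = 1.1758, Σzᵢ/Kᵢ = 2.2978 — both > 1, two phases present.
Iterate (Newton) starting at ψ = 0.32:
  ψ = 0.3200: g = -0.22000, g' = -0.9831 → ψ = 0.0962
  ψ = 0.0962: g = 0.02704, g' = -1.3342 → ψ = 0.1165
  ψ = 0.1165: g = 0.00066, g' = -1.2703 → ψ = 0.1170
Converged at ψ = 0.1170.

ψ = 0.1170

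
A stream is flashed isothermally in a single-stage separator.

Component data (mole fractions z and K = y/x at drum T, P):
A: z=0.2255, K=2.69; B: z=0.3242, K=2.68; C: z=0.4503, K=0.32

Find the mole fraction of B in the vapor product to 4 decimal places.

Let ψ = V/F and solve Σ zᵢ(Kᵢ−1)/(1+ψ(Kᵢ−1)) = 0.
Feasibility: ΣzᵢKᵢ = 1.6195, Σzᵢ/Kᵢ = 1.6120 — both > 1, two phases present.
Newton–Raphson from ψ = 0.7:
  ψ = 0.7000: g = -0.15948, g' = -1.0867 → ψ = 0.5532
  ψ = 0.5532: g = -0.01164, g' = -0.9529 → ψ = 0.5410
Converged at ψ = 0.5410.
Compositions from xᵢ = zᵢ/(1+ψ(Kᵢ−1)), yᵢ = Kᵢxᵢ:
  A: x = 0.1178, y = 0.3169
  B: x = 0.1698, y = 0.4552
  C: x = 0.7124, y = 0.2280

y_B = 0.4552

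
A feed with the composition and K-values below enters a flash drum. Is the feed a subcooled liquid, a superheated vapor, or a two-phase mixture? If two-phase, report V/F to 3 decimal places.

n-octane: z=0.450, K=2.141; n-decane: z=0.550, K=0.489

ΣzᵢKᵢ = 1.232; Σzᵢ/Kᵢ = 1.335.
Both exceed 1, so a two-phase solution exists.
Let ψ = V/F and solve Σ zᵢ(Kᵢ−1)/(1+ψ(Kᵢ−1)) = 0.
Binary case is linear: z₁(K₁−1)(1+ψ(K₂−1)) + z₂(K₂−1)(1+ψ(K₁−1)) = 0
⇒ ψ = [z₁(K₁−1)+z₂(K₂−1)] / [−(K₁−1)(K₂−1)] = 0.2324/0.5831 = 0.399

two-phase, V/F = 0.399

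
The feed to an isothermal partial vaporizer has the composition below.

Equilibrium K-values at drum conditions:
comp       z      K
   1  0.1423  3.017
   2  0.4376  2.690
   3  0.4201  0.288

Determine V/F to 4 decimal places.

Rachford–Rice: g(V/F) = Σ zᵢ(Kᵢ−1)/(1+V/F(Kᵢ−1)) = 0.
g(0) = ΣzᵢKᵢ − 1 = 0.7275 and g(1) = 1 − Σzᵢ/Kᵢ = -0.6685, so a root lies in (0, 1).
Newton iteration, V/F⁰ = 0.5:
  V/F = 0.5000: g = 0.07928, g' = -1.0242 → V/F = 0.5774
  V/F = 0.5774: g = -0.00104, g' = -1.0578 → V/F = 0.5764
Converged at V/F = 0.5764.

V/F = 0.5764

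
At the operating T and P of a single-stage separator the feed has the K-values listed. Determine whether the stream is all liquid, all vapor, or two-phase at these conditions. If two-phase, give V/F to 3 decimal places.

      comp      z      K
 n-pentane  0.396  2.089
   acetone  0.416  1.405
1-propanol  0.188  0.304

two-phase, V/F = 0.889

ΣzᵢKᵢ = 1.469; Σzᵢ/Kᵢ = 1.104.
Both exceed 1, so a two-phase solution exists.
Let ψ = V/F and solve Σ zᵢ(Kᵢ−1)/(1+ψ(Kᵢ−1)) = 0.
Iterate (Newton) starting at ψ = 0.5:
  ψ = 0.500: g = 0.2186, g' = -0.458 → ψ = 0.977
  ψ = 0.977: g = -0.0793, g' = -1.035 → ψ = 0.900
  ψ = 0.900: g = -0.0093, g' = -0.810 → ψ = 0.889
Converged at ψ = 0.889.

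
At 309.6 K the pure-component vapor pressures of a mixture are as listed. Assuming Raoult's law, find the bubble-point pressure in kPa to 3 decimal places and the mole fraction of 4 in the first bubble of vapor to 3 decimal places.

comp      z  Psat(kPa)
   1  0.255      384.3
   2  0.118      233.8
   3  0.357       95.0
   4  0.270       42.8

At the bubble point ψ → 0, so ΣzᵢKᵢ = 1 with Kᵢ = Pᵢˢᵃᵗ/P ⇒ P = ΣzᵢPᵢˢᵃᵗ.
P = 0.255·384.3 + 0.118·233.8 + 0.357·95.0 + 0.270·42.8 = 171.056 kPa
yᵢ = zᵢPᵢˢᵃᵗ/P ⇒ y_4 = 0.270·42.8/171.056 = 0.068

Pbub = 171.056 kPa, y_4 = 0.068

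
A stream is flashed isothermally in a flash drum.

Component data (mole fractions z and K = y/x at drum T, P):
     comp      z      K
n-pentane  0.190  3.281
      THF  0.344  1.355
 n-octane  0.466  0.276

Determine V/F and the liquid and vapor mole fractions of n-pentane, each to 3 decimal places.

V/F = 0.221, x_n-pentane = 0.126, y_n-pentane = 0.415

Rachford–Rice: g(V/F) = Σ zᵢ(Kᵢ−1)/(1+V/F(Kᵢ−1)) = 0.
Check two-phase: ΣzᵢKᵢ = 1.218 > 1 and Σzᵢ/Kᵢ = 2.000 > 1, so g(0) = 0.218 > 0 and g(1) = -1.000 < 0.
Newton–Raphson from V/F = 0.42:
  V/F = 0.420: g = -0.1572, g' = -0.795 → V/F = 0.222
  V/F = 0.222: g = -0.0013, g' = -0.819 → V/F = 0.221
Converged at V/F = 0.221.
Compositions from xᵢ = zᵢ/(1+V/F(Kᵢ−1)), yᵢ = Kᵢxᵢ:
  n-pentane: x = 0.126, y = 0.415
  THF: x = 0.319, y = 0.432
  n-octane: x = 0.555, y = 0.153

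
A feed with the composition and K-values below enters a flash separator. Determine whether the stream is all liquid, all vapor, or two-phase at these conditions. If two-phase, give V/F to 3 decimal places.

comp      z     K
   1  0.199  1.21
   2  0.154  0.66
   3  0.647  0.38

ΣzᵢKᵢ = 0.588; Σzᵢ/Kᵢ = 2.100.
Since ΣzᵢKᵢ < 1 the mixture is below its bubble point — single liquid phase.

all liquid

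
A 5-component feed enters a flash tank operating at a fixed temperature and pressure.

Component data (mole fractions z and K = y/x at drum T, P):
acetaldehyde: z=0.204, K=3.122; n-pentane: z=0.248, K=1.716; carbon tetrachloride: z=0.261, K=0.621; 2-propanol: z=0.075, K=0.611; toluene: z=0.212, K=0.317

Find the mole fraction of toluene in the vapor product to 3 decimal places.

y_toluene = 0.096

Iterate (Newton) starting at ψ = 0.5:
  ψ = 0.500: g = -0.0374, g' = -0.588 → ψ = 0.436
  ψ = 0.436: g = 0.0001, g' = -0.592 → ψ = 0.437
Converged at ψ = 0.437.
Compositions from xᵢ = zᵢ/(1+ψ(Kᵢ−1)), yᵢ = Kᵢxᵢ:
  acetaldehyde: x = 0.106, y = 0.331
  n-pentane: x = 0.189, y = 0.324
  carbon tetrachloride: x = 0.313, y = 0.194
  2-propanol: x = 0.090, y = 0.055
  toluene: x = 0.302, y = 0.096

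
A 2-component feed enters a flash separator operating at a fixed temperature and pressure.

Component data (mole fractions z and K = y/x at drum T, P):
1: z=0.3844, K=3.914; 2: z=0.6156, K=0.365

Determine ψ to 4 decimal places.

Binary case is linear: z₁(K₁−1)(1+ψ(K₂−1)) + z₂(K₂−1)(1+ψ(K₁−1)) = 0
⇒ ψ = [z₁(K₁−1)+z₂(K₂−1)] / [−(K₁−1)(K₂−1)] = 0.72924/1.85039 = 0.3941

ψ = 0.3941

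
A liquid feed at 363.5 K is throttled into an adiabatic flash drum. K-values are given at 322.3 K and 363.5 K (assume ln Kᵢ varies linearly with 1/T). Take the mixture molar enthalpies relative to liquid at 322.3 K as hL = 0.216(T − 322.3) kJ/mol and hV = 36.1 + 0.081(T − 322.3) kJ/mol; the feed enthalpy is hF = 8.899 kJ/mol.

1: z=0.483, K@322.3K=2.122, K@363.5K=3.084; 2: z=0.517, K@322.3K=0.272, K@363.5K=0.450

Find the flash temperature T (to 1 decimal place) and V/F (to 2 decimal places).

Adiabatic flash: solve Rachford–Rice at each trial T, then check hF = ψ·hV(T) + (1−ψ)·hL(T).
  T = 322.3 K: K = (2.122, 0.272), RR gives ψ = 0.203, H_out = 7.317 kJ/mol
  T = 363.5 K: K = (3.084, 0.450), RR gives ψ = 0.630, H_out = 28.141 kJ/mol
  T = 342.9 K: K = (2.587, 0.355), RR gives ψ = 0.423, H_out = 18.553 kJ/mol
  T = 332.6 K: K = (2.350, 0.312), RR gives ψ = 0.319, H_out = 13.306 kJ/mol
  T = 327.5 K: K = (2.236, 0.292), RR gives ψ = 0.264, H_out = 10.462 kJ/mol
  T = 324.9 K: K = (2.179, 0.282), RR gives ψ = 0.234, H_out = 8.925 kJ/mol
  T = 323.6 K: K = (2.150, 0.277), RR gives ψ = 0.219, H_out = 8.131 kJ/mol
Linear interpolation between T = 323.6 (H_out = 8.131) and T = 324.9 (H_out = 8.925) on hF = 8.899 gives T ≈ 324.9 K, at which ψ = 0.23.

T = 324.9 K, V/F = 0.23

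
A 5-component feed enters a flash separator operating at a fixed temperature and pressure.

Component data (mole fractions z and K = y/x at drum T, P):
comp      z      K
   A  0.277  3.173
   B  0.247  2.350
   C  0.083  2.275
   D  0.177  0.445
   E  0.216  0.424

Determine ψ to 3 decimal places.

Material balance + equilibrium reduce to Σ zᵢ(Kᵢ−1)/(1+ψ(Kᵢ−1)) = 0.
Feasibility: ΣzᵢKᵢ = 1.819, Σzᵢ/Kᵢ = 1.136 — both > 1, two phases present.
Newton–Raphson from ψ = 0.59:
  ψ = 0.590: g = 0.1752, g' = -0.720 → ψ = 0.834
Converged at ψ = 0.834.

ψ = 0.834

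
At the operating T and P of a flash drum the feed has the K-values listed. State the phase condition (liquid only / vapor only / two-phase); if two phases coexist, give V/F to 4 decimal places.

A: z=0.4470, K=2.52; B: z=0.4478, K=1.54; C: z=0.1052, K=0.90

vapor only

ΣzᵢKᵢ = 1.9107; Σzᵢ/Kᵢ = 0.5850.
Since Σzᵢ/Kᵢ < 1 the mixture is above its dew point — single vapor phase.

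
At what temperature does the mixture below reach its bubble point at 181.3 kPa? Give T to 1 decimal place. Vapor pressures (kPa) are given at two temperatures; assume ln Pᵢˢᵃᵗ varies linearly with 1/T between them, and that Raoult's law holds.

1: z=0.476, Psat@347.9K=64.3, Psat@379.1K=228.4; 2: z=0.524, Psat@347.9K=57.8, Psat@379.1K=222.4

T = 373.5 K

Bubble-point temperature: ΣzᵢPᵢˢᵃᵗ(T) = P. Interpolate ln Pᵢˢᵃᵗ = aᵢ + bᵢ/T.
  T = 347.9 K: ΣzᵢPᵢˢᵃᵗ = 60.89 kPa
  T = 379.1 K: ΣzᵢPᵢˢᵃᵗ = 225.26 kPa
  T = 363.5 K: ΣzᵢPᵢˢᵃᵗ = 120.43 kPa
  T = 371.3 K: ΣzᵢPᵢˢᵃᵗ = 165.78 kPa
  T = 375.2 K: ΣzᵢPᵢˢᵃᵗ = 193.55 kPa
  T = 373.2 K: ΣzᵢPᵢˢᵃᵗ = 178.85 kPa
Interpolating between 373.2 K and 375.2 K gives T ≈ 373.5 K.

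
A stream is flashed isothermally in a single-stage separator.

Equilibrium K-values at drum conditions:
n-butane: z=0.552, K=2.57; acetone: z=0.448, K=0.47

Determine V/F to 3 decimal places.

V/F = 0.756

Material balance + equilibrium reduce to Σ zᵢ(Kᵢ−1)/(1+V/F(Kᵢ−1)) = 0.
g(0) = ΣzᵢKᵢ − 1 = 0.629 and g(1) = 1 − Σzᵢ/Kᵢ = -0.168, so a root lies in (0, 1).
Newton iteration, V/F⁰ = 0.3:
  V/F = 0.300: g = 0.3068, g' = -0.807 → V/F = 0.680
  V/F = 0.680: g = 0.0477, g' = -0.626 → V/F = 0.757
  V/F = 0.757: g = -0.0003, g' = -0.635 → V/F = 0.756
Converged at V/F = 0.756.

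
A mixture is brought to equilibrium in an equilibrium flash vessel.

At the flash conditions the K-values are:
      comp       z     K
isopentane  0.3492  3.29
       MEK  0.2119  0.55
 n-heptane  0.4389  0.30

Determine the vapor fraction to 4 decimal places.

Let ψ = V/F and solve Σ zᵢ(Kᵢ−1)/(1+ψ(Kᵢ−1)) = 0.
Feasibility: ΣzᵢKᵢ = 1.3971, Σzᵢ/Kᵢ = 1.9544 — both > 1, two phases present.
Iterate (Newton) starting at ψ = 0.65:
  ψ = 0.6500: g = -0.37716, g' = -1.1055 → ψ = 0.3088
  ψ = 0.3088: g = -0.03431, g' = -1.0362 → ψ = 0.2757
  ψ = 0.2757: g = 0.00060, g' = -1.0742 → ψ = 0.2763
Converged at ψ = 0.2763.

ψ = 0.2763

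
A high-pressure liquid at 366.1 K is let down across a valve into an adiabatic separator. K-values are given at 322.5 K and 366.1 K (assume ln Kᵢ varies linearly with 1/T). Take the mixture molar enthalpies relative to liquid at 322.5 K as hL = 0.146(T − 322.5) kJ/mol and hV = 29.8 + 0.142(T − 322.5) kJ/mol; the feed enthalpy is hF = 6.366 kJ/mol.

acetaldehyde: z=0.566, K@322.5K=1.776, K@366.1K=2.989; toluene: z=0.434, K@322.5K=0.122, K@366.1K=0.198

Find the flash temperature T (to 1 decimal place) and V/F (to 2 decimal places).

Adiabatic flash: solve Rachford–Rice at each trial T, then check hF = ψ·hV(T) + (1−ψ)·hL(T).
  T = 322.5 K: K = (1.776, 0.122), RR gives ψ = 0.085, H_out = 2.544 kJ/mol
  T = 366.1 K: K = (2.989, 0.198), RR gives ψ = 0.488, H_out = 20.809 kJ/mol
  T = 344.3 K: K = (2.342, 0.158), RR gives ψ = 0.349, H_out = 13.545 kJ/mol
  T = 333.4 K: K = (2.049, 0.139), RR gives ψ = 0.244, H_out = 8.847 kJ/mol
  T = 327.9 K: K = (1.909, 0.130), RR gives ψ = 0.173, H_out = 5.947 kJ/mol
  T = 330.6 K: K = (1.977, 0.135), RR gives ψ = 0.210, H_out = 7.429 kJ/mol
  T = 329.2 K: K = (1.941, 0.133), RR gives ψ = 0.191, H_out = 6.676 kJ/mol
Linear interpolation between T = 327.9 (H_out = 5.947) and T = 329.2 (H_out = 6.676) on hF = 6.366 gives T ≈ 328.6 K, at which ψ = 0.18.

T = 328.6 K, V/F = 0.18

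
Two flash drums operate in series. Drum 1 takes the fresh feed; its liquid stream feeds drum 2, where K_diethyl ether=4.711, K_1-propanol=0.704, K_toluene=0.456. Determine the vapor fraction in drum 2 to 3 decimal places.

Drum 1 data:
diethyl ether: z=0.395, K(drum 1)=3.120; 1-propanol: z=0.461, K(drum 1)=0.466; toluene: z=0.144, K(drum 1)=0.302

Drum 1:
Let ψ₁ = V/F and solve Σ zᵢ(Kᵢ−1)/(1+ψ₁(Kᵢ−1)) = 0.
Feasibility: ΣzᵢKᵢ = 1.491, Σzᵢ/Kᵢ = 1.593 — both > 1, two phases present.
Iterate (Newton) starting at ψ₁ = 0.5:
  ψ₁ = 0.500: g = -0.0837, g' = -0.829 → ψ₁ = 0.399
  ψ₁ = 0.399: g = 0.0016, g' = -0.868 → ψ₁ = 0.401
Converged at ψ₁ = 0.401.
Drum-1 compositions:
  diethyl ether: x = 0.214, y = 0.666
  1-propanol: x = 0.587, y = 0.273
  toluene: x = 0.200, y = 0.060
Drum-2 feed = drum-1 liquid: z₂ = (0.2136, 0.5865, 0.1999).
Drum 2:
Material balance + equilibrium reduce to Σ zᵢ(Kᵢ−1)/(1+ψ₂(Kᵢ−1)) = 0.
g(0) = ΣzᵢKᵢ − 1 = 0.510 and g(1) = 1 − Σzᵢ/Kᵢ = -0.317, so a root lies in (0, 1).
Newton iteration, ψ₂⁰ = 0.5:
  ψ₂ = 0.500: g = -0.0756, g' = -0.543 → ψ₂ = 0.361
  ψ₂ = 0.361: g = 0.0092, g' = -0.694 → ψ₂ = 0.374
Converged at ψ₂ = 0.374.
  diethyl ether: x = 0.089, y = 0.421
  1-propanol: x = 0.660, y = 0.464
  toluene: x = 0.251, y = 0.114

V/F (drum 2) = 0.374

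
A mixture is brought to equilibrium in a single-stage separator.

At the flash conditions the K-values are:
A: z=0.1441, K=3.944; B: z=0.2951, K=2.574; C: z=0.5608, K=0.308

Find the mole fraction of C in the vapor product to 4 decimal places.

Material balance + equilibrium reduce to Σ zᵢ(Kᵢ−1)/(1+V/F(Kᵢ−1)) = 0.
g(0) = ΣzᵢKᵢ − 1 = 0.5006 and g(1) = 1 − Σzᵢ/Kᵢ = -0.9720, so a root lies in (0, 1).
Newton–Raphson from V/F = 0.49:
  V/F = 0.4900: g = -0.15125, g' = -1.0572 → V/F = 0.3469
  V/F = 0.3469: g = -0.00036, g' = -1.0766 → V/F = 0.3466
Converged at V/F = 0.3466.
Compositions from xᵢ = zᵢ/(1+V/F(Kᵢ−1)), yᵢ = Kᵢxᵢ:
  A: x = 0.0713, y = 0.2813
  B: x = 0.1909, y = 0.4915
  C: x = 0.7377, y = 0.2272

y_C = 0.2272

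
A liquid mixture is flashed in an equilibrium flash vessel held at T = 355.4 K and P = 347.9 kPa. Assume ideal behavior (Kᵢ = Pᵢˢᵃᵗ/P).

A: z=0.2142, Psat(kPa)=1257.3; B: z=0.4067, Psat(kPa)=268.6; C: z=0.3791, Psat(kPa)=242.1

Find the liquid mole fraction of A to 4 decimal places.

x_A = 0.0922

Raoult's law: Kᵢ = Pᵢˢᵃᵗ/P = Pᵢˢᵃᵗ/347.9.
  K_A = 1257.3/347.9 = 3.613970, K_B = 268.6/347.9 = 0.772061, K_C = 242.1/347.9 = 0.695890
Iterate (Newton) starting at ψ = 0.5:
  ψ = 0.5000: g = 0.00211, g' = -0.3507 → ψ = 0.5060
  ψ = 0.5060: g = 0.00001, g' = -0.3473 → ψ = 0.5061
Converged at ψ = 0.5061.
Compositions from xᵢ = zᵢ/(1+ψ(Kᵢ−1)), yᵢ = Kᵢxᵢ:
  A: x = 0.0922, y = 0.3333
  B: x = 0.4597, y = 0.3549
  C: x = 0.4481, y = 0.3118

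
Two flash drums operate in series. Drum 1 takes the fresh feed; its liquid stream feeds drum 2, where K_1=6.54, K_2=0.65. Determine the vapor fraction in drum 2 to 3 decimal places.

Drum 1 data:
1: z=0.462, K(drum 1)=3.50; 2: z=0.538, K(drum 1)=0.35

V/F (drum 2) = 0.446

Drum 1:
Material balance + equilibrium reduce to Σ zᵢ(Kᵢ−1)/(1+ψ₁(Kᵢ−1)) = 0.
Feasibility: ΣzᵢKᵢ = 1.805, Σzᵢ/Kᵢ = 1.669 — both > 1, two phases present.
Newton–Raphson from ψ₁ = 0.5:
  ψ₁ = 0.500: g = -0.0047, g' = -1.069 → ψ₁ = 0.496
Converged at ψ₁ = 0.496.
Drum-1 compositions:
  1: x = 0.206, y = 0.722
  2: x = 0.794, y = 0.278
Drum-2 feed = drum-1 liquid: z₂ = (0.2063, 0.7937).
Drum 2:
Iterate (Newton) starting at ψ₂ = 0.5:
  ψ₂ = 0.500: g = -0.0335, g' = -0.588 → ψ₂ = 0.443
  ψ₂ = 0.443: g = 0.0021, g' = -0.667 → ψ₂ = 0.446
Converged at ψ₂ = 0.446.
  1: x = 0.059, y = 0.389
  2: x = 0.941, y = 0.611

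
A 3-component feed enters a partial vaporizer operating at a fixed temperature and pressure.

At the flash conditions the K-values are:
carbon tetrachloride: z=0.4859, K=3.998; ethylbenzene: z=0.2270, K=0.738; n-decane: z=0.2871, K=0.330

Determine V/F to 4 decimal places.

V/F = 0.7372

Newton–Raphson from V/F = 0.49:
  V/F = 0.4900: g = 0.23540, g' = -1.0226 → V/F = 0.7202
  V/F = 0.7202: g = 0.01608, g' = -0.9426 → V/F = 0.7373
  V/F = 0.7373: g = -0.00007, g' = -0.9510 → V/F = 0.7372
Converged at V/F = 0.7372.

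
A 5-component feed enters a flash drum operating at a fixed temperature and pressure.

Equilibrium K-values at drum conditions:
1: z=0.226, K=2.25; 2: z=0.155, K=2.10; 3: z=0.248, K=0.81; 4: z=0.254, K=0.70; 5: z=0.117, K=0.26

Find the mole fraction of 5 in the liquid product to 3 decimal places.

Let ψ = V/F and solve Σ zᵢ(Kᵢ−1)/(1+ψ(Kᵢ−1)) = 0.
g(0) = ΣzᵢKᵢ − 1 = 0.243 and g(1) = 1 − Σzᵢ/Kᵢ = -0.293, so a root lies in (0, 1).
Iterate (Newton) starting at ψ = 0.5:
  ψ = 0.500: g = 0.0047, g' = -0.416 → ψ = 0.511
Converged at ψ = 0.511.
Compositions from xᵢ = zᵢ/(1+ψ(Kᵢ−1)), yᵢ = Kᵢxᵢ:
  1: x = 0.138, y = 0.310
  2: x = 0.099, y = 0.208
  3: x = 0.275, y = 0.222
  4: x = 0.300, y = 0.210
  5: x = 0.188, y = 0.049

x_5 = 0.188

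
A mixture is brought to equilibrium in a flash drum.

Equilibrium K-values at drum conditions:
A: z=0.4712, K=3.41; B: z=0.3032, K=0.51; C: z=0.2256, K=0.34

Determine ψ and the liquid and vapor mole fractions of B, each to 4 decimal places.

ψ = 0.6084, x_B = 0.4320, y_B = 0.2203

Rachford–Rice: g(ψ) = Σ zᵢ(Kᵢ−1)/(1+ψ(Kᵢ−1)) = 0.
Check two-phase: ΣzᵢKᵢ = 1.8381 > 1 and Σzᵢ/Kᵢ = 1.3962 > 1, so g(0) = 0.8381 > 0 and g(1) = -0.3962 < 0.
Newton iteration, ψ⁰ = 0.5:
  ψ = 0.5000: g = 0.09600, g' = -0.9095 → ψ = 0.6055
  ψ = 0.6055: g = 0.00247, g' = -0.8723 → ψ = 0.6084
Converged at ψ = 0.6084.
Compositions from xᵢ = zᵢ/(1+ψ(Kᵢ−1)), yᵢ = Kᵢxᵢ:
  A: x = 0.1911, y = 0.6515
  B: x = 0.4320, y = 0.2203
  C: x = 0.3770, y = 0.1282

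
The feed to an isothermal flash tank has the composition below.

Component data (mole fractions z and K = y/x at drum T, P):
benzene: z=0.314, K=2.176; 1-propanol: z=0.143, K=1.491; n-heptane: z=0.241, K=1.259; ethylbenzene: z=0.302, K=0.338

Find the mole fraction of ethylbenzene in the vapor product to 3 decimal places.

y_ethylbenzene = 0.167

Newton–Raphson from β = 0.5:
  β = 0.500: g = 0.0453, g' = -0.503 → β = 0.590
  β = 0.590: g = -0.0015, g' = -0.541 → β = 0.587
Converged at β = 0.587.
Compositions from xᵢ = zᵢ/(1+β(Kᵢ−1)), yᵢ = Kᵢxᵢ:
  benzene: x = 0.186, y = 0.404
  1-propanol: x = 0.111, y = 0.165
  n-heptane: x = 0.209, y = 0.263
  ethylbenzene: x = 0.494, y = 0.167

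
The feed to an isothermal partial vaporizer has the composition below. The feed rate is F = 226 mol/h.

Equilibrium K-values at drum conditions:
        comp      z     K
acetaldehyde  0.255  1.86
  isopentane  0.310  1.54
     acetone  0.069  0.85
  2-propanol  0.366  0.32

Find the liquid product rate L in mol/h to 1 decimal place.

L = 160.7 mol/h

Iterate (Newton) starting at ψ = 0.5:
  ψ = 0.500: g = -0.1031, g' = -0.539 → ψ = 0.309
  ψ = 0.309: g = -0.0090, g' = -0.457 → ψ = 0.289
Converged at ψ = 0.289.
Then V = ψ·F = 0.2887·226 = 65.3 mol/h and L = F − V = 160.7 mol/h.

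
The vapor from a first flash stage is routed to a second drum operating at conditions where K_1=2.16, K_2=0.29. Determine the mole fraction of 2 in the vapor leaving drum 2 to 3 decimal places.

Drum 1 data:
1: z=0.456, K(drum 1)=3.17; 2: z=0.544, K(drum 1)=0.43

y_2 (drum 2) = 0.180

Drum 1:
Let ψ₁ = V/F and solve Σ zᵢ(Kᵢ−1)/(1+ψ₁(Kᵢ−1)) = 0.
g(0) = ΣzᵢKᵢ − 1 = 0.679 and g(1) = 1 − Σzᵢ/Kᵢ = -0.409, so a root lies in (0, 1).
Newton–Raphson from ψ₁ = 0.5:
  ψ₁ = 0.500: g = 0.0409, g' = -0.840 → ψ₁ = 0.549
Converged at ψ₁ = 0.549.
Drum-1 compositions:
  1: x = 0.208, y = 0.659
  2: x = 0.792, y = 0.341
Drum-2 feed = drum-1 vapor: z₂ = (0.6595, 0.3405).
Drum 2:
Let ψ₂ = V/F and solve Σ zᵢ(Kᵢ−1)/(1+ψ₂(Kᵢ−1)) = 0.
Feasibility: ΣzᵢKᵢ = 1.523, Σzᵢ/Kᵢ = 1.480 — both > 1, two phases present.
Binary case is linear: z₁(K₁−1)(1+ψ₂(K₂−1)) + z₂(K₂−1)(1+ψ₂(K₁−1)) = 0
⇒ ψ₂ = [z₁(K₁−1)+z₂(K₂−1)] / [−(K₁−1)(K₂−1)] = 0.5232/0.8236 = 0.635
  1: x = 0.380, y = 0.820
  2: x = 0.620, y = 0.180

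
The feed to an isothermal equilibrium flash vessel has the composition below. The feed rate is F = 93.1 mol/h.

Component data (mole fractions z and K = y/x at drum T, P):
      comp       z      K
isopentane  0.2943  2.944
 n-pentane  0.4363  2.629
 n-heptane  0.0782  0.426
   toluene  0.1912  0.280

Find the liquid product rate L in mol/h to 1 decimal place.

L = 8.4 mol/h

Newton iteration, β⁰ = 0.33:
  β = 0.3300: g = 0.57483, g' = -1.1122 → β = 0.8468
  β = 0.8468: g = 0.07482, g' = -1.1116 → β = 0.9141
  β = 0.9141: g = -0.00563, g' = -1.2935 → β = 0.9098
Converged at β = 0.9098.
Then V = β·F = 0.9098·93.1 = 84.7 mol/h and L = F − V = 8.4 mol/h.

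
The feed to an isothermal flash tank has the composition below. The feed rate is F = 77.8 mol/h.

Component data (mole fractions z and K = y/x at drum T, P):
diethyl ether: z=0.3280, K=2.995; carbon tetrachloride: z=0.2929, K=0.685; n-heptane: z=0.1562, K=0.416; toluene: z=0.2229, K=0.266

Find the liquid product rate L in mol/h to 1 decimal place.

Rachford–Rice: g(ψ) = Σ zᵢ(Kᵢ−1)/(1+ψ(Kᵢ−1)) = 0.
Feasibility: ΣzᵢKᵢ = 1.3073, Σzᵢ/Kᵢ = 1.7506 — both > 1, two phases present.
Iterate (Newton) starting at ψ = 0.56:
  ψ = 0.5600: g = -0.21630, g' = -0.7979 → ψ = 0.2889
  ψ = 0.2889: g = -0.00378, g' = -0.8310 → ψ = 0.2844
Converged at ψ = 0.2844.
Then V = ψ·F = 0.2844·77.8 = 22.1 mol/h and L = F − V = 55.7 mol/h.

L = 55.7 mol/h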